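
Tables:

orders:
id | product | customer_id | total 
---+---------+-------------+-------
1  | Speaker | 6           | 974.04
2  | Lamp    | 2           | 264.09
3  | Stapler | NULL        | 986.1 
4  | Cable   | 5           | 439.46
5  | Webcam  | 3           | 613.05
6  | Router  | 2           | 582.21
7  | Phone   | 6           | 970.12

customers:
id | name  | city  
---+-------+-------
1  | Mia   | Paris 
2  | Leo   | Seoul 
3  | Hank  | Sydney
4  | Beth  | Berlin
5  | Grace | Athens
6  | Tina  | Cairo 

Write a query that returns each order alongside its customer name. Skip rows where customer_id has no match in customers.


INNER JOIN keeps only orders rows whose customer_id matches an id in customers. Walk through each order:
  - order 1 (Speaker): customer_id=6 -> matches Tina
  - order 2 (Lamp): customer_id=2 -> matches Leo
  - order 3 (Stapler): customer_id=NULL, no match -> dropped
  - order 4 (Cable): customer_id=5 -> matches Grace
  - order 5 (Webcam): customer_id=3 -> matches Hank
  - order 6 (Router): customer_id=2 -> matches Leo
  - order 7 (Phone): customer_id=6 -> matches Tina
So 1 of 7 rows is dropped.

SQL:
SELECT a.product, b.name AS customer
FROM orders a
INNER JOIN customers b ON a.customer_id = b.id

Result:
product | customer
--------+---------
Speaker | Tina    
Lamp    | Leo     
Cable   | Grace   
Webcam  | Hank    
Router  | Leo     
Phone   | Tina    


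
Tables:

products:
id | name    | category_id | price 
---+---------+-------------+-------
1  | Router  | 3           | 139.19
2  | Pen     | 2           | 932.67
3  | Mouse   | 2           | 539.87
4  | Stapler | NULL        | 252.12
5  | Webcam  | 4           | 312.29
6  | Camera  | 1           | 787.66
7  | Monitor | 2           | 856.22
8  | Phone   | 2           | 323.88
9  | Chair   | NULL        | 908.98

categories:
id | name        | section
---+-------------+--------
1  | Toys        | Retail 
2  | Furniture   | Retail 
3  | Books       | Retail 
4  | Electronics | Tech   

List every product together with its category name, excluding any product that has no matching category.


INNER JOIN keeps only products rows whose category_id matches an id in categories. Walk through each product:
  - product 1 (Router): category_id=3 -> matches Books
  - product 2 (Pen): category_id=2 -> matches Furniture
  - product 3 (Mouse): category_id=2 -> matches Furniture
  - product 4 (Stapler): category_id=NULL, no match -> dropped
  - product 5 (Webcam): category_id=4 -> matches Electronics
  - product 6 (Camera): category_id=1 -> matches Toys
  - product 7 (Monitor): category_id=2 -> matches Furniture
  - product 8 (Phone): category_id=2 -> matches Furniture
  - product 9 (Chair): category_id=NULL, no match -> dropped
So 2 of 9 rows are dropped.

SQL:
SELECT a.name, b.name AS category
FROM products a
INNER JOIN categories b ON a.category_id = b.id

Result:
name    | category   
--------+------------
Router  | Books      
Pen     | Furniture  
Mouse   | Furniture  
Webcam  | Electronics
Camera  | Toys       
Monitor | Furniture  
Phone   | Furniture  


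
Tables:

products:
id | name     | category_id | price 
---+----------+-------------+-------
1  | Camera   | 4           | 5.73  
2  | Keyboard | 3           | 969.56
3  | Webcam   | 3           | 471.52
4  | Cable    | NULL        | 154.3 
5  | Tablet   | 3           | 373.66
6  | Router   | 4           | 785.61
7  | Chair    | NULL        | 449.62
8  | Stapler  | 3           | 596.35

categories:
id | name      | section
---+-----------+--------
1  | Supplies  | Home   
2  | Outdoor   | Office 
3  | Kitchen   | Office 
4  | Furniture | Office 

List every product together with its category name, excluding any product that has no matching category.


INNER JOIN keeps only products rows whose category_id matches an id in categories. Walk through each product:
  - product 1 (Camera): category_id=4 -> matches Furniture
  - product 2 (Keyboard): category_id=3 -> matches Kitchen
  - product 3 (Webcam): category_id=3 -> matches Kitchen
  - product 4 (Cable): category_id=NULL, no match -> dropped
  - product 5 (Tablet): category_id=3 -> matches Kitchen
  - product 6 (Router): category_id=4 -> matches Furniture
  - product 7 (Chair): category_id=NULL, no match -> dropped
  - product 8 (Stapler): category_id=3 -> matches Kitchen
So 2 of 8 rows are dropped.

SQL:
SELECT a.name, b.name AS category
FROM products a
INNER JOIN categories b ON a.category_id = b.id

Result:
name     | category 
---------+----------
Camera   | Furniture
Keyboard | Kitchen  
Webcam   | Kitchen  
Tablet   | Kitchen  
Router   | Furniture
Stapler  | Kitchen  


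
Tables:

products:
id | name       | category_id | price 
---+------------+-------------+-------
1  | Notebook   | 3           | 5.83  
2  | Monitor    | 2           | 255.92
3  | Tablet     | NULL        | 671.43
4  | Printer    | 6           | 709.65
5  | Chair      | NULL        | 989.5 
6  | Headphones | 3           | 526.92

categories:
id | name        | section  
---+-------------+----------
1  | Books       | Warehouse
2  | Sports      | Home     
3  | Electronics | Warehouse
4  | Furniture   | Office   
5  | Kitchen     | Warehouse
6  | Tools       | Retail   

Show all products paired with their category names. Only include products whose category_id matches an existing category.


INNER JOIN keeps only products rows whose category_id matches an id in categories. Walk through each product:
  - product 1 (Notebook): category_id=3 -> matches Electronics
  - product 2 (Monitor): category_id=2 -> matches Sports
  - product 3 (Tablet): category_id=NULL, no match -> dropped
  - product 4 (Printer): category_id=6 -> matches Tools
  - product 5 (Chair): category_id=NULL, no match -> dropped
  - product 6 (Headphones): category_id=3 -> matches Electronics
So 2 of 6 rows are dropped.

SQL:
SELECT a.name, b.name AS category
FROM products a
INNER JOIN categories b ON a.category_id = b.id

Result:
name       | category   
-----------+------------
Notebook   | Electronics
Monitor    | Sports     
Printer    | Tools      
Headphones | Electronics


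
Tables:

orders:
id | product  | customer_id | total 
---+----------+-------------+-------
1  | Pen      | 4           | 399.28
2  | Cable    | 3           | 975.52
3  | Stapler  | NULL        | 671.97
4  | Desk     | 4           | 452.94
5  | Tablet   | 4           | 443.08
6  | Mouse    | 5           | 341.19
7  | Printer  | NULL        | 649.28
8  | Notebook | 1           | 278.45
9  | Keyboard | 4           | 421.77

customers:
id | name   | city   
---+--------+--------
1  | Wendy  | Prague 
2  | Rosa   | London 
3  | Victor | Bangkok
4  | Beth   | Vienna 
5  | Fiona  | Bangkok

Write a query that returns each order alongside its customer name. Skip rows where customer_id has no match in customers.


INNER JOIN keeps only orders rows whose customer_id matches an id in customers. Walk through each order:
  - order 1 (Pen): customer_id=4 -> matches Beth
  - order 2 (Cable): customer_id=3 -> matches Victor
  - order 3 (Stapler): customer_id=NULL, no match -> dropped
  - order 4 (Desk): customer_id=4 -> matches Beth
  - order 5 (Tablet): customer_id=4 -> matches Beth
  - order 6 (Mouse): customer_id=5 -> matches Fiona
  - order 7 (Printer): customer_id=NULL, no match -> dropped
  - order 8 (Notebook): customer_id=1 -> matches Wendy
  - order 9 (Keyboard): customer_id=4 -> matches Beth
So 2 of 9 rows are dropped.

SQL:
SELECT a.product, b.name AS customer
FROM orders a
INNER JOIN customers b ON a.customer_id = b.id

Result:
product  | customer
---------+---------
Pen      | Beth    
Cable    | Victor  
Desk     | Beth    
Tablet   | Beth    
Mouse    | Fiona   
Notebook | Wendy   
Keyboard | Beth    


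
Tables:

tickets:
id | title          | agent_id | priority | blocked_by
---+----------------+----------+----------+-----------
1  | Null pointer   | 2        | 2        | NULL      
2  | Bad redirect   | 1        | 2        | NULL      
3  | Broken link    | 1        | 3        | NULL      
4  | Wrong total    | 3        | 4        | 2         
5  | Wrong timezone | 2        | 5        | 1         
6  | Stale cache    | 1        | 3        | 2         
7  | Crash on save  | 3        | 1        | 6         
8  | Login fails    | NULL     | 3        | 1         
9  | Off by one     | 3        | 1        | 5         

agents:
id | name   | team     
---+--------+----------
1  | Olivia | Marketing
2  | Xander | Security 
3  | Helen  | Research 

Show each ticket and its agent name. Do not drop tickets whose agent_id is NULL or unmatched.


LEFT JOIN keeps every row from tickets (the left table); where agent_id has no match in agents, the agent columns become NULL. Walk through each ticket:
  - ticket 1 (Null pointer): agent_id=2 -> matches Xander
  - ticket 2 (Bad redirect): agent_id=1 -> matches Olivia
  - ticket 3 (Broken link): agent_id=1 -> matches Olivia
  - ticket 4 (Wrong total): agent_id=3 -> matches Helen
  - ticket 5 (Wrong timezone): agent_id=2 -> matches Xander
  - ticket 6 (Stale cache): agent_id=1 -> matches Olivia
  - ticket 7 (Crash on save): agent_id=3 -> matches Helen
  - ticket 8 (Login fails): agent_id=NULL, no match -> kept with NULL
  - ticket 9 (Off by one): agent_id=3 -> matches Helen
All 9 rows appear; 1 has NULL agent.

SQL:
SELECT a.title, b.name AS agent
FROM tickets a
LEFT JOIN agents b ON a.agent_id = b.id

Result:
title          | agent 
---------------+-------
Null pointer   | Xander
Bad redirect   | Olivia
Broken link    | Olivia
Wrong total    | Helen 
Wrong timezone | Xander
Stale cache    | Olivia
Crash on save  | Helen 
Login fails    | NULL  
Off by one     | Helen 


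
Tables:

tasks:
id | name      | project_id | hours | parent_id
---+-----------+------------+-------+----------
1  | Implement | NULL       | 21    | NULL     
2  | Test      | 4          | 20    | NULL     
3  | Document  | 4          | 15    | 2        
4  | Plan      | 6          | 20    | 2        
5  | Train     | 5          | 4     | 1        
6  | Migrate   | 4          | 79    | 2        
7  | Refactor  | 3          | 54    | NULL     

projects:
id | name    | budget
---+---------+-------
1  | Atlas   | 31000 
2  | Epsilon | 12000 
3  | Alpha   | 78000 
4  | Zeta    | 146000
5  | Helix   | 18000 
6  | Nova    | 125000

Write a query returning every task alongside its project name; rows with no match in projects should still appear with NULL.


LEFT JOIN keeps every row from tasks (the left table); where project_id has no match in projects, the project columns become NULL. Walk through each task:
  - task 1 (Implement): project_id=NULL, no match -> kept with NULL
  - task 2 (Test): project_id=4 -> matches Zeta
  - task 3 (Document): project_id=4 -> matches Zeta
  - task 4 (Plan): project_id=6 -> matches Nova
  - task 5 (Train): project_id=5 -> matches Helix
  - task 6 (Migrate): project_id=4 -> matches Zeta
  - task 7 (Refactor): project_id=3 -> matches Alpha
All 7 rows appear; 1 has NULL project.

SQL:
SELECT a.name, b.name AS project
FROM tasks a
LEFT JOIN projects b ON a.project_id = b.id

Result:
name      | project
----------+--------
Implement | NULL   
Test      | Zeta   
Document  | Zeta   
Plan      | Nova   
Train     | Helix  
Migrate   | Zeta   
Refactor  | Alpha  


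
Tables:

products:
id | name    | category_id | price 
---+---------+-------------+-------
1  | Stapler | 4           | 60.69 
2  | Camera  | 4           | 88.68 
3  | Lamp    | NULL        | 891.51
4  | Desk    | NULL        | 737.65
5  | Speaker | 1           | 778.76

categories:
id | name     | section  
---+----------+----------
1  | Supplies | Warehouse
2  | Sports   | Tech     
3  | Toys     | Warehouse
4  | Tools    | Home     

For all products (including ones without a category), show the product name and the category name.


LEFT JOIN keeps every row from products (the left table); where category_id has no match in categories, the category columns become NULL. Walk through each product:
  - product 1 (Stapler): category_id=4 -> matches Tools
  - product 2 (Camera): category_id=4 -> matches Tools
  - product 3 (Lamp): category_id=NULL, no match -> kept with NULL
  - product 4 (Desk): category_id=NULL, no match -> kept with NULL
  - product 5 (Speaker): category_id=1 -> matches Supplies
All 5 rows appear; 2 have NULL category.

SQL:
SELECT a.name, b.name AS category
FROM products a
LEFT JOIN categories b ON a.category_id = b.id

Result:
name    | category
--------+---------
Stapler | Tools   
Camera  | Tools   
Lamp    | NULL    
Desk    | NULL    
Speaker | Supplies


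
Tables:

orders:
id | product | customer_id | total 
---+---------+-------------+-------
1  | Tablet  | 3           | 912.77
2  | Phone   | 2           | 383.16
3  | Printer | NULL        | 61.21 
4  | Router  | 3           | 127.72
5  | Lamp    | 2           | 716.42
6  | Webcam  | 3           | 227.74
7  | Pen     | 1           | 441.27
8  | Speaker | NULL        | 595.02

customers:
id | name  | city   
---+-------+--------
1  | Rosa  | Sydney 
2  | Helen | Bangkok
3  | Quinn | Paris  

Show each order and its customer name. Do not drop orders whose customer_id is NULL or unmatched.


LEFT JOIN keeps every row from orders (the left table); where customer_id has no match in customers, the customer columns become NULL. Walk through each order:
  - order 1 (Tablet): customer_id=3 -> matches Quinn
  - order 2 (Phone): customer_id=2 -> matches Helen
  - order 3 (Printer): customer_id=NULL, no match -> kept with NULL
  - order 4 (Router): customer_id=3 -> matches Quinn
  - order 5 (Lamp): customer_id=2 -> matches Helen
  - order 6 (Webcam): customer_id=3 -> matches Quinn
  - order 7 (Pen): customer_id=1 -> matches Rosa
  - order 8 (Speaker): customer_id=NULL, no match -> kept with NULL
All 8 rows appear; 2 have NULL customer.

SQL:
SELECT a.product, b.name AS customer
FROM orders a
LEFT JOIN customers b ON a.customer_id = b.id

Result:
product | customer
--------+---------
Tablet  | Quinn   
Phone   | Helen   
Printer | NULL    
Router  | Quinn   
Lamp    | Helen   
Webcam  | Quinn   
Pen     | Rosa    
Speaker | NULL    


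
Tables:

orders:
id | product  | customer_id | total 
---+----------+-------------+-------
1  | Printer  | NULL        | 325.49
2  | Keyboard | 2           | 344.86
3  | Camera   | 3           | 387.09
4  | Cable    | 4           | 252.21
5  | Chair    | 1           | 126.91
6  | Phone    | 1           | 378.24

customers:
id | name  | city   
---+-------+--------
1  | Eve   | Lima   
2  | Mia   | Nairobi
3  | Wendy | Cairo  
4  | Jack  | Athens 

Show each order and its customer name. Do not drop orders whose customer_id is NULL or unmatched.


LEFT JOIN keeps every row from orders (the left table); where customer_id has no match in customers, the customer columns become NULL. Walk through each order:
  - order 1 (Printer): customer_id=NULL, no match -> kept with NULL
  - order 2 (Keyboard): customer_id=2 -> matches Mia
  - order 3 (Camera): customer_id=3 -> matches Wendy
  - order 4 (Cable): customer_id=4 -> matches Jack
  - order 5 (Chair): customer_id=1 -> matches Eve
  - order 6 (Phone): customer_id=1 -> matches Eve
All 6 rows appear; 1 has NULL customer.

SQL:
SELECT a.product, b.name AS customer
FROM orders a
LEFT JOIN customers b ON a.customer_id = b.id

Result:
product  | customer
---------+---------
Printer  | NULL    
Keyboard | Mia     
Camera   | Wendy   
Cable    | Jack    
Chair    | Eve     
Phone    | Eve     


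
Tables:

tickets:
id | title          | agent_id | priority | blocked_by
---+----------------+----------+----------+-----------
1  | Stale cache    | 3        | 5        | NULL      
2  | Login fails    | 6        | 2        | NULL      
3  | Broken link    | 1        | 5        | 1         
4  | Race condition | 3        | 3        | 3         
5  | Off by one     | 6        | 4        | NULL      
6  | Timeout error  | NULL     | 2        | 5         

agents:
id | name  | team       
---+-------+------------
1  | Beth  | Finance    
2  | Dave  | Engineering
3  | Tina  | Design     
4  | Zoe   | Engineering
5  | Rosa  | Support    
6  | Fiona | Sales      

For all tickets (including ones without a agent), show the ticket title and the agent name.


LEFT JOIN keeps every row from tickets (the left table); where agent_id has no match in agents, the agent columns become NULL. Walk through each ticket:
  - ticket 1 (Stale cache): agent_id=3 -> matches Tina
  - ticket 2 (Login fails): agent_id=6 -> matches Fiona
  - ticket 3 (Broken link): agent_id=1 -> matches Beth
  - ticket 4 (Race condition): agent_id=3 -> matches Tina
  - ticket 5 (Off by one): agent_id=6 -> matches Fiona
  - ticket 6 (Timeout error): agent_id=NULL, no match -> kept with NULL
All 6 rows appear; 1 has NULL agent.

SQL:
SELECT a.title, b.name AS agent
FROM tickets a
LEFT JOIN agents b ON a.agent_id = b.id

Result:
title          | agent
---------------+------
Stale cache    | Tina 
Login fails    | Fiona
Broken link    | Beth 
Race condition | Tina 
Off by one     | Fiona
Timeout error  | NULL 


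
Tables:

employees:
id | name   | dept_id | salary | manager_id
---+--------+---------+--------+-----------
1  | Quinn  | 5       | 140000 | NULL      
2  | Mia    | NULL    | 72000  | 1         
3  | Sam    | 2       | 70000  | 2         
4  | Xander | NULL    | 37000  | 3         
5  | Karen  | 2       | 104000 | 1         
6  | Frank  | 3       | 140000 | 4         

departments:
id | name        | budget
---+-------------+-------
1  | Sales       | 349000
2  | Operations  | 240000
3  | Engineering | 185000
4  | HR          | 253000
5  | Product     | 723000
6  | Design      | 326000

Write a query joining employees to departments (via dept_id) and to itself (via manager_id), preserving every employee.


Two LEFT JOINs from the same base table employees: one to departments via dept_id, one to employees itself via manager_id. Both are LEFT so every employee is preserved.
Match against departments:
  - employee 1 (Quinn): dept_id=5 -> matches Product
  - employee 2 (Mia): dept_id=NULL, no match -> kept with NULL
  - employee 3 (Sam): dept_id=2 -> matches Operations
  - employee 4 (Xander): dept_id=NULL, no match -> kept with NULL
  - employee 5 (Karen): dept_id=2 -> matches Operations
  - employee 6 (Frank): dept_id=3 -> matches Engineering
Match against employees (self):
  - employee 1 (Quinn): manager_id=NULL -> NULL
  - employee 2 (Mia): manager_id=1 -> Quinn
  - employee 3 (Sam): manager_id=2 -> Mia
  - employee 4 (Xander): manager_id=3 -> Sam
  - employee 5 (Karen): manager_id=1 -> Quinn
  - employee 6 (Frank): manager_id=4 -> Xander

SQL:
SELECT a.name, b.name AS department, c.name AS manager
FROM employees a
LEFT JOIN departments b ON a.dept_id = b.id
LEFT JOIN employees c ON a.manager_id = c.id

Result:
name   | department  | manager
-------+-------------+--------
Quinn  | Product     | NULL   
Mia    | NULL        | Quinn  
Sam    | Operations  | Mia    
Xander | NULL        | Sam    
Karen  | Operations  | Quinn  
Frank  | Engineering | Xander 


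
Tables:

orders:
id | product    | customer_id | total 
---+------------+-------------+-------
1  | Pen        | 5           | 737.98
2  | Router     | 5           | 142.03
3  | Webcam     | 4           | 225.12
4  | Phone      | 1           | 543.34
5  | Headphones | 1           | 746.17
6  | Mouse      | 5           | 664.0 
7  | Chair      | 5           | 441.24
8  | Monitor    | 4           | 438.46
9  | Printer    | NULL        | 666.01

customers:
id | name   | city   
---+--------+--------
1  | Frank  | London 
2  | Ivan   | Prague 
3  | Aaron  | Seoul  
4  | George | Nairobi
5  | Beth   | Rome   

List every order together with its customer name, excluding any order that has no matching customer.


INNER JOIN keeps only orders rows whose customer_id matches an id in customers. Walk through each order:
  - order 1 (Pen): customer_id=5 -> matches Beth
  - order 2 (Router): customer_id=5 -> matches Beth
  - order 3 (Webcam): customer_id=4 -> matches George
  - order 4 (Phone): customer_id=1 -> matches Frank
  - order 5 (Headphones): customer_id=1 -> matches Frank
  - order 6 (Mouse): customer_id=5 -> matches Beth
  - order 7 (Chair): customer_id=5 -> matches Beth
  - order 8 (Monitor): customer_id=4 -> matches George
  - order 9 (Printer): customer_id=NULL, no match -> dropped
So 1 of 9 rows is dropped.

SQL:
SELECT a.product, b.name AS customer
FROM orders a
INNER JOIN customers b ON a.customer_id = b.id

Result:
product    | customer
-----------+---------
Pen        | Beth    
Router     | Beth    
Webcam     | George  
Phone      | Frank   
Headphones | Frank   
Mouse      | Beth    
Chair      | Beth    
Monitor    | George  


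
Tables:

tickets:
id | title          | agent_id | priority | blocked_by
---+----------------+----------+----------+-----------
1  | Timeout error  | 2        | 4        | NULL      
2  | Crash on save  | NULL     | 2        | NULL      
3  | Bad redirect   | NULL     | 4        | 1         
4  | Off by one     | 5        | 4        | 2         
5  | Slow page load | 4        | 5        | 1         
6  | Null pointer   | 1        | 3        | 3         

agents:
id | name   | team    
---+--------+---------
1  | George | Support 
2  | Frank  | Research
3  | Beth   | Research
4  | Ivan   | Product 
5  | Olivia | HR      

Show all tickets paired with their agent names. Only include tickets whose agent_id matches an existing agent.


INNER JOIN keeps only tickets rows whose agent_id matches an id in agents. Walk through each ticket:
  - ticket 1 (Timeout error): agent_id=2 -> matches Frank
  - ticket 2 (Crash on save): agent_id=NULL, no match -> dropped
  - ticket 3 (Bad redirect): agent_id=NULL, no match -> dropped
  - ticket 4 (Off by one): agent_id=5 -> matches Olivia
  - ticket 5 (Slow page load): agent_id=4 -> matches Ivan
  - ticket 6 (Null pointer): agent_id=1 -> matches George
So 2 of 6 rows are dropped.

SQL:
SELECT a.title, b.name AS agent
FROM tickets a
INNER JOIN agents b ON a.agent_id = b.id

Result:
title          | agent 
---------------+-------
Timeout error  | Frank 
Off by one     | Olivia
Slow page load | Ivan  
Null pointer   | George


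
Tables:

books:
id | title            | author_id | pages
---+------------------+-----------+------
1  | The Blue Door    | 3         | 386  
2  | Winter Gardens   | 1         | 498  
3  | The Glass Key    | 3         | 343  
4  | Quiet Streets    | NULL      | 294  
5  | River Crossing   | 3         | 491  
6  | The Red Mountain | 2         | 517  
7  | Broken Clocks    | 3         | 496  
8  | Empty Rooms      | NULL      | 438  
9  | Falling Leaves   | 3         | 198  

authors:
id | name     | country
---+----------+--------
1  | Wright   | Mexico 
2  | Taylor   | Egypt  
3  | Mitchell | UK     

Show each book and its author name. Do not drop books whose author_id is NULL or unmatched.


LEFT JOIN keeps every row from books (the left table); where author_id has no match in authors, the author columns become NULL. Walk through each book:
  - book 1 (The Blue Door): author_id=3 -> matches Mitchell
  - book 2 (Winter Gardens): author_id=1 -> matches Wright
  - book 3 (The Glass Key): author_id=3 -> matches Mitchell
  - book 4 (Quiet Streets): author_id=NULL, no match -> kept with NULL
  - book 5 (River Crossing): author_id=3 -> matches Mitchell
  - book 6 (The Red Mountain): author_id=2 -> matches Taylor
  - book 7 (Broken Clocks): author_id=3 -> matches Mitchell
  - book 8 (Empty Rooms): author_id=NULL, no match -> kept with NULL
  - book 9 (Falling Leaves): author_id=3 -> matches Mitchell
All 9 rows appear; 2 have NULL author.

SQL:
SELECT a.title, b.name AS author
FROM books a
LEFT JOIN authors b ON a.author_id = b.id

Result:
title            | author  
-----------------+---------
The Blue Door    | Mitchell
Winter Gardens   | Wright  
The Glass Key    | Mitchell
Quiet Streets    | NULL    
River Crossing   | Mitchell
The Red Mountain | Taylor  
Broken Clocks    | Mitchell
Empty Rooms      | NULL    
Falling Leaves   | Mitchell


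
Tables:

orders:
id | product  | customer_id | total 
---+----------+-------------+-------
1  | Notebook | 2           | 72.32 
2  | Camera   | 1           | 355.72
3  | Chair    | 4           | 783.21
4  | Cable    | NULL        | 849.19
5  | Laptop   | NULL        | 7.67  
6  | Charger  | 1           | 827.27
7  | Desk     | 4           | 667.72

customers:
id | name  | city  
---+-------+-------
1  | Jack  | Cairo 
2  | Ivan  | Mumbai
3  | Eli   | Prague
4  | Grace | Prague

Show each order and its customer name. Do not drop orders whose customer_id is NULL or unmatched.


LEFT JOIN keeps every row from orders (the left table); where customer_id has no match in customers, the customer columns become NULL. Walk through each order:
  - order 1 (Notebook): customer_id=2 -> matches Ivan
  - order 2 (Camera): customer_id=1 -> matches Jack
  - order 3 (Chair): customer_id=4 -> matches Grace
  - order 4 (Cable): customer_id=NULL, no match -> kept with NULL
  - order 5 (Laptop): customer_id=NULL, no match -> kept with NULL
  - order 6 (Charger): customer_id=1 -> matches Jack
  - order 7 (Desk): customer_id=4 -> matches Grace
All 7 rows appear; 2 have NULL customer.

SQL:
SELECT a.product, b.name AS customer
FROM orders a
LEFT JOIN customers b ON a.customer_id = b.id

Result:
product  | customer
---------+---------
Notebook | Ivan    
Camera   | Jack    
Chair    | Grace   
Cable    | NULL    
Laptop   | NULL    
Charger  | Jack    
Desk     | Grace   


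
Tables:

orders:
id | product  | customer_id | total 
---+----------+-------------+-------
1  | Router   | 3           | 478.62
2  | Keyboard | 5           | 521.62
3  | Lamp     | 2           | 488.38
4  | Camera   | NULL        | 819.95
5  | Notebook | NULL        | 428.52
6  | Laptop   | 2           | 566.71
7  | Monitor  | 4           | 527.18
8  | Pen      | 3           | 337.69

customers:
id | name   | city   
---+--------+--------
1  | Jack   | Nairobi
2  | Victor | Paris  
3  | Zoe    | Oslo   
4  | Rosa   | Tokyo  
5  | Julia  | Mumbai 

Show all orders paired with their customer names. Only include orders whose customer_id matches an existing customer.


INNER JOIN keeps only orders rows whose customer_id matches an id in customers. Walk through each order:
  - order 1 (Router): customer_id=3 -> matches Zoe
  - order 2 (Keyboard): customer_id=5 -> matches Julia
  - order 3 (Lamp): customer_id=2 -> matches Victor
  - order 4 (Camera): customer_id=NULL, no match -> dropped
  - order 5 (Notebook): customer_id=NULL, no match -> dropped
  - order 6 (Laptop): customer_id=2 -> matches Victor
  - order 7 (Monitor): customer_id=4 -> matches Rosa
  - order 8 (Pen): customer_id=3 -> matches Zoe
So 2 of 8 rows are dropped.

SQL:
SELECT a.product, b.name AS customer
FROM orders a
INNER JOIN customers b ON a.customer_id = b.id

Result:
product  | customer
---------+---------
Router   | Zoe     
Keyboard | Julia   
Lamp     | Victor  
Laptop   | Victor  
Monitor  | Rosa    
Pen      | Zoe     


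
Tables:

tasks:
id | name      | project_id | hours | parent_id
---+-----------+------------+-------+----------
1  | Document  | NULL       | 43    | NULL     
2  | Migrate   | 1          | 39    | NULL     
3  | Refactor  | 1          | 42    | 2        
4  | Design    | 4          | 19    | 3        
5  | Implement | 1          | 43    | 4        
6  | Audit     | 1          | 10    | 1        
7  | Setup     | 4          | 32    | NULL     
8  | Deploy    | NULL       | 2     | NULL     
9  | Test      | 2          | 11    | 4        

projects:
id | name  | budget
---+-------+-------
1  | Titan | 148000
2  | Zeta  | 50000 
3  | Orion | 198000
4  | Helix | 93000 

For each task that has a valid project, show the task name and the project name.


INNER JOIN keeps only tasks rows whose project_id matches an id in projects. Walk through each task:
  - task 1 (Document): project_id=NULL, no match -> dropped
  - task 2 (Migrate): project_id=1 -> matches Titan
  - task 3 (Refactor): project_id=1 -> matches Titan
  - task 4 (Design): project_id=4 -> matches Helix
  - task 5 (Implement): project_id=1 -> matches Titan
  - task 6 (Audit): project_id=1 -> matches Titan
  - task 7 (Setup): project_id=4 -> matches Helix
  - task 8 (Deploy): project_id=NULL, no match -> dropped
  - task 9 (Test): project_id=2 -> matches Zeta
So 2 of 9 rows are dropped.

SQL:
SELECT a.name, b.name AS project
FROM tasks a
INNER JOIN projects b ON a.project_id = b.id

Result:
name      | project
----------+--------
Migrate   | Titan  
Refactor  | Titan  
Design    | Helix  
Implement | Titan  
Audit     | Titan  
Setup     | Helix  
Test      | Zeta   


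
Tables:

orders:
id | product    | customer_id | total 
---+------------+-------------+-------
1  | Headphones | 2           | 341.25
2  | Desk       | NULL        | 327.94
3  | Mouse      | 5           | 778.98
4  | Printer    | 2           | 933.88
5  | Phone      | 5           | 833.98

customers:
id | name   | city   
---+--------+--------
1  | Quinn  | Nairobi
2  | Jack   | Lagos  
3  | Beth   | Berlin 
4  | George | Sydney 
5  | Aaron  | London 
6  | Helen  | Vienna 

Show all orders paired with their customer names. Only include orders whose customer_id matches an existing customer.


INNER JOIN keeps only orders rows whose customer_id matches an id in customers. Walk through each order:
  - order 1 (Headphones): customer_id=2 -> matches Jack
  - order 2 (Desk): customer_id=NULL, no match -> dropped
  - order 3 (Mouse): customer_id=5 -> matches Aaron
  - order 4 (Printer): customer_id=2 -> matches Jack
  - order 5 (Phone): customer_id=5 -> matches Aaron
So 1 of 5 rows is dropped.

SQL:
SELECT a.product, b.name AS customer
FROM orders a
INNER JOIN customers b ON a.customer_id = b.id

Result:
product    | customer
-----------+---------
Headphones | Jack    
Mouse      | Aaron   
Printer    | Jack    
Phone      | Aaron   


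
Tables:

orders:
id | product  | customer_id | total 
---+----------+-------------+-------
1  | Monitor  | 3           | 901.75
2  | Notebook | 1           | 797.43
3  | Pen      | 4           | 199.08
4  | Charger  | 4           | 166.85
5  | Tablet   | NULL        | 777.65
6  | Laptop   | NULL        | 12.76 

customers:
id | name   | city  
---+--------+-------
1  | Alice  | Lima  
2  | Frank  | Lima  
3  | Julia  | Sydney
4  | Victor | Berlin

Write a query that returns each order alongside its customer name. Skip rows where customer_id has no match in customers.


INNER JOIN keeps only orders rows whose customer_id matches an id in customers. Walk through each order:
  - order 1 (Monitor): customer_id=3 -> matches Julia
  - order 2 (Notebook): customer_id=1 -> matches Alice
  - order 3 (Pen): customer_id=4 -> matches Victor
  - order 4 (Charger): customer_id=4 -> matches Victor
  - order 5 (Tablet): customer_id=NULL, no match -> dropped
  - order 6 (Laptop): customer_id=NULL, no match -> dropped
So 2 of 6 rows are dropped.

SQL:
SELECT a.product, b.name AS customer
FROM orders a
INNER JOIN customers b ON a.customer_id = b.id

Result:
product  | customer
---------+---------
Monitor  | Julia   
Notebook | Alice   
Pen      | Victor  
Charger  | Victor  


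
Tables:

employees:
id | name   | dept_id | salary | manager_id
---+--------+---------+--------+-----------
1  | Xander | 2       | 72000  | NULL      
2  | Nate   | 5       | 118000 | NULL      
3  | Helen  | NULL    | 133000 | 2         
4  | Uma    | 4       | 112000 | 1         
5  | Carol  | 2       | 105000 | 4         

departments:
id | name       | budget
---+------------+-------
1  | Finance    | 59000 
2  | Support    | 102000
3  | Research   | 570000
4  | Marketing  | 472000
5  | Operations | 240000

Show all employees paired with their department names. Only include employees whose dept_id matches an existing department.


INNER JOIN keeps only employees rows whose dept_id matches an id in departments. Walk through each employee:
  - employee 1 (Xander): dept_id=2 -> matches Support
  - employee 2 (Nate): dept_id=5 -> matches Operations
  - employee 3 (Helen): dept_id=NULL, no match -> dropped
  - employee 4 (Uma): dept_id=4 -> matches Marketing
  - employee 5 (Carol): dept_id=2 -> matches Support
So 1 of 5 rows is dropped.

SQL:
SELECT a.name, b.name AS department
FROM employees a
INNER JOIN departments b ON a.dept_id = b.id

Result:
name   | department
-------+-----------
Xander | Support   
Nate   | Operations
Uma    | Marketing 
Carol  | Support   


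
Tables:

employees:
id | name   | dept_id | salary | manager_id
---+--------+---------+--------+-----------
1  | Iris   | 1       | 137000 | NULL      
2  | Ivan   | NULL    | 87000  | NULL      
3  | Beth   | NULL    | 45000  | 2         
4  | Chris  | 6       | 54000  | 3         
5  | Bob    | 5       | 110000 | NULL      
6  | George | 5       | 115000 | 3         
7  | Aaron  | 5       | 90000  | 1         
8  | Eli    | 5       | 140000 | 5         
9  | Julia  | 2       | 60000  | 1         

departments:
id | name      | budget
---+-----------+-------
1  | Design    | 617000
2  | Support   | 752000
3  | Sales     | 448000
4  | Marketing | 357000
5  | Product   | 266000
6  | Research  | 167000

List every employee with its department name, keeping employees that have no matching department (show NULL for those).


LEFT JOIN keeps every row from employees (the left table); where dept_id has no match in departments, the department columns become NULL. Walk through each employee:
  - employee 1 (Iris): dept_id=1 -> matches Design
  - employee 2 (Ivan): dept_id=NULL, no match -> kept with NULL
  - employee 3 (Beth): dept_id=NULL, no match -> kept with NULL
  - employee 4 (Chris): dept_id=6 -> matches Research
  - employee 5 (Bob): dept_id=5 -> matches Product
  - employee 6 (George): dept_id=5 -> matches Product
  - employee 7 (Aaron): dept_id=5 -> matches Product
  - employee 8 (Eli): dept_id=5 -> matches Product
  - employee 9 (Julia): dept_id=2 -> matches Support
All 9 rows appear; 2 have NULL department.

SQL:
SELECT a.name, b.name AS department
FROM employees a
LEFT JOIN departments b ON a.dept_id = b.id

Result:
name   | department
-------+-----------
Iris   | Design    
Ivan   | NULL      
Beth   | NULL      
Chris  | Research  
Bob    | Product   
George | Product   
Aaron  | Product   
Eli    | Product   
Julia  | Support   


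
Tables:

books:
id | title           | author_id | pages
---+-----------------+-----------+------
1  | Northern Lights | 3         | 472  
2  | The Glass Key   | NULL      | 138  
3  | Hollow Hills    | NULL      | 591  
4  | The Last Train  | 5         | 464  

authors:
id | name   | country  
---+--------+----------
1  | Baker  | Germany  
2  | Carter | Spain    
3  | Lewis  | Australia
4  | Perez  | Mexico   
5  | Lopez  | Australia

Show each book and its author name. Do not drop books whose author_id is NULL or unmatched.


LEFT JOIN keeps every row from books (the left table); where author_id has no match in authors, the author columns become NULL. Walk through each book:
  - book 1 (Northern Lights): author_id=3 -> matches Lewis
  - book 2 (The Glass Key): author_id=NULL, no match -> kept with NULL
  - book 3 (Hollow Hills): author_id=NULL, no match -> kept with NULL
  - book 4 (The Last Train): author_id=5 -> matches Lopez
All 4 rows appear; 2 have NULL author.

SQL:
SELECT a.title, b.name AS author
FROM books a
LEFT JOIN authors b ON a.author_id = b.id

Result:
title           | author
----------------+-------
Northern Lights | Lewis 
The Glass Key   | NULL  
Hollow Hills    | NULL  
The Last Train  | Lopez 


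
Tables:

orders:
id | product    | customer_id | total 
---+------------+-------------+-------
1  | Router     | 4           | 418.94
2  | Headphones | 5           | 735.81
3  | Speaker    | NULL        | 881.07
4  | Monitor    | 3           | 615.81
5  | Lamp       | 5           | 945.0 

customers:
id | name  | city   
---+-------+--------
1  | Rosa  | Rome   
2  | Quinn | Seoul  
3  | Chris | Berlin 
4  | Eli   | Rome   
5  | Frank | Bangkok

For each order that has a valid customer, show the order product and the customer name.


INNER JOIN keeps only orders rows whose customer_id matches an id in customers. Walk through each order:
  - order 1 (Router): customer_id=4 -> matches Eli
  - order 2 (Headphones): customer_id=5 -> matches Frank
  - order 3 (Speaker): customer_id=NULL, no match -> dropped
  - order 4 (Monitor): customer_id=3 -> matches Chris
  - order 5 (Lamp): customer_id=5 -> matches Frank
So 1 of 5 rows is dropped.

SQL:
SELECT a.product, b.name AS customer
FROM orders a
INNER JOIN customers b ON a.customer_id = b.id

Result:
product    | customer
-----------+---------
Router     | Eli     
Headphones | Frank   
Monitor    | Chris   
Lamp       | Frank   


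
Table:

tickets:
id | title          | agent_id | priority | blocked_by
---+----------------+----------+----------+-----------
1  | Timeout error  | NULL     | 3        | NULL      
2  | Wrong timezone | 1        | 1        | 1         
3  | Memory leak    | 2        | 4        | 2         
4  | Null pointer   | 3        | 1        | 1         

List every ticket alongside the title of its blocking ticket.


This is a self-join: tickets is joined to a second copy of itself, matching each row's blocked_by to another row's id. Use LEFT JOIN so rows with blocked_by=NULL are kept.
  - ticket 1 (Timeout error): blocked_by=NULL -> NULL
  - ticket 2 (Wrong timezone): blocked_by=1 -> Timeout error
  - ticket 3 (Memory leak): blocked_by=2 -> Wrong timezone
  - ticket 4 (Null pointer): blocked_by=1 -> Timeout error

SQL:
SELECT a.title AS item, b.title AS blocked_by
FROM tickets a
LEFT JOIN tickets b ON a.blocked_by = b.id

Result:
item           | blocked_by    
---------------+---------------
Timeout error  | NULL          
Wrong timezone | Timeout error 
Memory leak    | Wrong timezone
Null pointer   | Timeout error 


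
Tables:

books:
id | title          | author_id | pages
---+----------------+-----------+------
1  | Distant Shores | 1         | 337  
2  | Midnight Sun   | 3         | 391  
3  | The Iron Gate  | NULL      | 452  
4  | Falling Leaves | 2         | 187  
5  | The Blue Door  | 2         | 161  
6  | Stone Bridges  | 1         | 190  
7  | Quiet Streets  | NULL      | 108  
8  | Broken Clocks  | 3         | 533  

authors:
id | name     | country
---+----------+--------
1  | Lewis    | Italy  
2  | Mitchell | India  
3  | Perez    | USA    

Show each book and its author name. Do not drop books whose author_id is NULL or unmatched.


LEFT JOIN keeps every row from books (the left table); where author_id has no match in authors, the author columns become NULL. Walk through each book:
  - book 1 (Distant Shores): author_id=1 -> matches Lewis
  - book 2 (Midnight Sun): author_id=3 -> matches Perez
  - book 3 (The Iron Gate): author_id=NULL, no match -> kept with NULL
  - book 4 (Falling Leaves): author_id=2 -> matches Mitchell
  - book 5 (The Blue Door): author_id=2 -> matches Mitchell
  - book 6 (Stone Bridges): author_id=1 -> matches Lewis
  - book 7 (Quiet Streets): author_id=NULL, no match -> kept with NULL
  - book 8 (Broken Clocks): author_id=3 -> matches Perez
All 8 rows appear; 2 have NULL author.

SQL:
SELECT a.title, b.name AS author
FROM books a
LEFT JOIN authors b ON a.author_id = b.id

Result:
title          | author  
---------------+---------
Distant Shores | Lewis   
Midnight Sun   | Perez   
The Iron Gate  | NULL    
Falling Leaves | Mitchell
The Blue Door  | Mitchell
Stone Bridges  | Lewis   
Quiet Streets  | NULL    
Broken Clocks  | Perez   


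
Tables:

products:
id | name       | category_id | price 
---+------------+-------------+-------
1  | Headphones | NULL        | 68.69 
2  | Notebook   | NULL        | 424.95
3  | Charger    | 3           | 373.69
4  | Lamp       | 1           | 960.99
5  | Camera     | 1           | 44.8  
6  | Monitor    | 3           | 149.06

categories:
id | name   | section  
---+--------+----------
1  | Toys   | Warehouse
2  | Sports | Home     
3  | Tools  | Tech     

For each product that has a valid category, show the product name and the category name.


INNER JOIN keeps only products rows whose category_id matches an id in categories. Walk through each product:
  - product 1 (Headphones): category_id=NULL, no match -> dropped
  - product 2 (Notebook): category_id=NULL, no match -> dropped
  - product 3 (Charger): category_id=3 -> matches Tools
  - product 4 (Lamp): category_id=1 -> matches Toys
  - product 5 (Camera): category_id=1 -> matches Toys
  - product 6 (Monitor): category_id=3 -> matches Tools
So 2 of 6 rows are dropped.

SQL:
SELECT a.name, b.name AS category
FROM products a
INNER JOIN categories b ON a.category_id = b.id

Result:
name    | category
--------+---------
Charger | Tools   
Lamp    | Toys    
Camera  | Toys    
Monitor | Tools   
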